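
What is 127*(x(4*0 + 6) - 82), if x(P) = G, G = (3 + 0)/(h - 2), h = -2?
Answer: -42037/4 ≈ -10509.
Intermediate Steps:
G = -¾ (G = (3 + 0)/(-2 - 2) = 3/(-4) = 3*(-¼) = -¾ ≈ -0.75000)
x(P) = -¾
127*(x(4*0 + 6) - 82) = 127*(-¾ - 82) = 127*(-331/4) = -42037/4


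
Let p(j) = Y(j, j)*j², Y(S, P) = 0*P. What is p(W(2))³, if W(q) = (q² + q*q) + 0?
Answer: 0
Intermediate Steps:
Y(S, P) = 0
W(q) = 2*q² (W(q) = (q² + q²) + 0 = 2*q² + 0 = 2*q²)
p(j) = 0 (p(j) = 0*j² = 0)
p(W(2))³ = 0³ = 0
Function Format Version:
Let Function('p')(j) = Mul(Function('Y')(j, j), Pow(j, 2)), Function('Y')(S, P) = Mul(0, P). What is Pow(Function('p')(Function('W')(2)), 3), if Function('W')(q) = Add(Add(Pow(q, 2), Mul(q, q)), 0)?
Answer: 0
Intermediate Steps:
Function('Y')(S, P) = 0
Function('W')(q) = Mul(2, Pow(q, 2)) (Function('W')(q) = Add(Add(Pow(q, 2), Pow(q, 2)), 0) = Add(Mul(2, Pow(q, 2)), 0) = Mul(2, Pow(q, 2)))
Function('p')(j) = 0 (Function('p')(j) = Mul(0, Pow(j, 2)) = 0)
Pow(Function('p')(Function('W')(2)), 3) = Pow(0, 3) = 0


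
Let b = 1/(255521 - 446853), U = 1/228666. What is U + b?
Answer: -18667/21875561556 ≈ -8.5333e-7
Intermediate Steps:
U = 1/228666 ≈ 4.3732e-6
b = -1/191332 (b = 1/(-191332) = -1/191332 ≈ -5.2265e-6)
U + b = 1/228666 - 1/191332 = -18667/21875561556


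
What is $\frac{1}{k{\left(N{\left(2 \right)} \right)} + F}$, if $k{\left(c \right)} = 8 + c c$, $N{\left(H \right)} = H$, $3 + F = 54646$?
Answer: $\frac{1}{54655} \approx 1.8297 \cdot 10^{-5}$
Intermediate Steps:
$F = 54643$ ($F = -3 + 54646 = 54643$)
$k{\left(c \right)} = 8 + c^{2}$
$\frac{1}{k{\left(N{\left(2 \right)} \right)} + F} = \frac{1}{\left(8 + 2^{2}\right) + 54643} = \frac{1}{\left(8 + 4\right) + 54643} = \frac{1}{12 + 54643} = \frac{1}{54655}$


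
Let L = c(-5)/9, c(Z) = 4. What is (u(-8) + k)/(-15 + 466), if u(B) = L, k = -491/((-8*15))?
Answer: 1633/162360 ≈ 0.010058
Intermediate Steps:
k = 491/120 (k = -491/(-120) = -491*(-1/120) = 491/120 ≈ 4.0917)
L = 4/9 ≈ 0.44444
u(B) = 4/9
(u(-8) + k)/(-15 + 466) = (4/9 + 491/120)/(-15 + 466) = (1633/360)/451 = (1633/360)*(1/451) = 1633/162360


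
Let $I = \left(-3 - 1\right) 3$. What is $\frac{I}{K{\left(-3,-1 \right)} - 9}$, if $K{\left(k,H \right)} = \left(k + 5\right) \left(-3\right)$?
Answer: $\frac{4}{5} \approx 0.8$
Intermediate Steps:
$K{\left(k,H \right)} = -15 - 3 k$ ($K{\left(k,H \right)} = \left(5 + k\right) \left(-3\right) = -15 - 3 k$)
$I = -12$ ($I = \left(-4\right) 3 = -12$)
$\frac{I}{K{\left(-3,-1 \right)} - 9} = \frac{1}{\left(-15 - -9\right) - 9} \left(-12\right) = \frac{1}{\left(-15 + 9\right) - 9} \left(-12\right) = \frac{1}{-6 - 9} \left(-12\right) = \frac{1}{-15} \left(-12\right) = \left(- \frac{1}{15}\right) \left(-12\right) = \frac{4}{5}$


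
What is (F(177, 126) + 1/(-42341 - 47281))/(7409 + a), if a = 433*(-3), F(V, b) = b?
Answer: 11292371/547590420 ≈ 0.020622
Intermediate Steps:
a = -1299
(F(177, 126) + 1/(-42341 - 47281))/(7409 + a) = (126 + 1/(-42341 - 47281))/(7409 - 1299) = (126 + 1/(-89622))/6110 = (126 - 1/89622)*(1/6110) = (11292371/89622)*(1/6110) = 11292371/547590420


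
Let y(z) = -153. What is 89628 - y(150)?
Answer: 89781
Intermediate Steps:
89628 - y(150) = 89628 - 1*(-153) = 89628 + 153 = 89781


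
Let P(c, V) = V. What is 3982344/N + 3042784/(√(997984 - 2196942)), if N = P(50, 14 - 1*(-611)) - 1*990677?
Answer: -995586/247513 - 1521392*I*√1198958/599479 ≈ -4.0224 - 2778.9*I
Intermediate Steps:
N = -990052 (N = (14 - 1*(-611)) - 1*990677 = (14 + 611) - 990677 = 625 - 990677 = -990052)
3982344/N + 3042784/(√(997984 - 2196942)) = 3982344/(-990052) + 3042784/(√(997984 - 2196942)) = 3982344*(-1/990052) + 3042784/(√(-1198958)) = -995586/247513 + 3042784/((I*√1198958)) = -995586/247513 + 3042784*(-I*√1198958/1198958) = -995586/247513 - 1521392*I*√1198958/599479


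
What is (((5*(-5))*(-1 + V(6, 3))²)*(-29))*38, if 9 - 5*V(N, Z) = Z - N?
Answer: 53998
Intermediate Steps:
V(N, Z) = 9/5 - Z/5 + N/5 (V(N, Z) = 9/5 - (Z - N)/5 = 9/5 + (-Z/5 + N/5) = 9/5 - Z/5 + N/5)
(((5*(-5))*(-1 + V(6, 3))²)*(-29))*38 = (((5*(-5))*(-1 + (9/5 - ⅕*3 + (⅕)*6))²)*(-29))*38 = (-25*(-1 + (9/5 - ⅗ + 6/5))²*(-29))*38 = (-25*(-1 + 12/5)²*(-29))*38 = (-25*(7/5)²*(-29))*38 = (-25*49/25*(-29))*38 = -49*(-29)*38 = 1421*38 = 53998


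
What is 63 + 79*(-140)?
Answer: -10997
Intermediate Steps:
63 + 79*(-140) = 63 - 11060 = -10997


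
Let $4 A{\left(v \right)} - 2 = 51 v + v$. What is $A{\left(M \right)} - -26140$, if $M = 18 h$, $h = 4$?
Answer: $\frac{54153}{2} \approx 27077.0$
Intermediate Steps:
$M = 72$ ($M = 18 \cdot 4 = 72$)
$A{\left(v \right)} = \frac{1}{2} + 13 v$ ($A{\left(v \right)} = \frac{1}{2} + \frac{51 v + v}{4} = \frac{1}{2} + \frac{52 v}{4} = \frac{1}{2} + 13 v$)
$A{\left(M \right)} - -26140 = \left(\frac{1}{2} + 13 \cdot 72\right) - -26140 = \left(\frac{1}{2} + 936\right) + 26140 = \frac{1873}{2} + 26140 = \frac{54153}{2}$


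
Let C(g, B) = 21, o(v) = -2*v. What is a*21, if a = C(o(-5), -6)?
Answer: 441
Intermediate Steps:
a = 21
a*21 = 21*21 = 441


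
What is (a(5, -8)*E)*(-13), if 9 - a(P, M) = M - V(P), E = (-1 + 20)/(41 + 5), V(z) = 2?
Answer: -4693/46 ≈ -102.02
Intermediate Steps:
E = 19/46 ≈ 0.41304
a(P, M) = 11 - M (a(P, M) = 9 - (M - 1*2) = 9 - (M - 2) = 9 - (-2 + M) = 9 + (2 - M) = 11 - M)
(a(5, -8)*E)*(-13) = ((11 - 1*(-8))*(19/46))*(-13) = ((11 + 8)*(19/46))*(-13) = (19*(19/46))*(-13) = (361/46)*(-13) = -4693/46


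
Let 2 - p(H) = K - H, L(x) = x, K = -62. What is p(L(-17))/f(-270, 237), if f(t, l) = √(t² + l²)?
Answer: 47*√14341/43023 ≈ 0.13082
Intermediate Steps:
f(t, l) = √(l² + t²)
p(H) = 64 + H (p(H) = 2 - (-62 - H) = 2 + (62 + H) = 64 + H)
p(L(-17))/f(-270, 237) = (64 - 17)/(√(237² + (-270)²)) = 47/(√(56169 + 72900)) = 47/(√129069) = 47/((3*√14341)) = 47*(√14341/43023) = 47*√14341/43023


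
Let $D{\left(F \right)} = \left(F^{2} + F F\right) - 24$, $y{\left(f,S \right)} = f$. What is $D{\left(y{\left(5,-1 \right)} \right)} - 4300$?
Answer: $-4274$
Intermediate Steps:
$D{\left(F \right)} = -24 + 2 F^{2}$ ($D{\left(F \right)} = \left(F^{2} + F^{2}\right) - 24 = 2 F^{2} - 24 = -24 + 2 F^{2}$)
$D{\left(y{\left(5,-1 \right)} \right)} - 4300 = \left(-24 + 2 \cdot 5^{2}\right) - 4300 = \left(-24 + 2 \cdot 25\right) - 4300 = \left(-24 + 50\right) - 4300 = 26 - 4300 = -4274$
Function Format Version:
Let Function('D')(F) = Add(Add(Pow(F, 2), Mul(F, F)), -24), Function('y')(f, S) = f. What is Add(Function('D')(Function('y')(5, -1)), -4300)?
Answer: -4274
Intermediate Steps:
Function('D')(F) = Add(-24, Mul(2, Pow(F, 2))) (Function('D')(F) = Add(Add(Pow(F, 2), Pow(F, 2)), -24) = Add(Mul(2, Pow(F, 2)), -24) = Add(-24, Mul(2, Pow(F, 2))))
Add(Function('D')(Function('y')(5, -1)), -4300) = Add(Add(-24, Mul(2, Pow(5, 2))), -4300) = Add(Add(-24, Mul(2, 25)), -4300) = Add(Add(-24, 50), -4300) = Add(26, -4300) = -4274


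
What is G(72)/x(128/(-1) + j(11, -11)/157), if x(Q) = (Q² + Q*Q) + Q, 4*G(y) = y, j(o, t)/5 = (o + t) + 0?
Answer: 3/5440 ≈ 0.00055147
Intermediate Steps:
j(o, t) = 5*o + 5*t (j(o, t) = 5*((o + t) + 0) = 5*(o + t) = 5*o + 5*t)
G(y) = y/4
x(Q) = Q + 2*Q² (x(Q) = (Q² + Q²) + Q = 2*Q² + Q = Q + 2*Q²)
G(72)/x(128/(-1) + j(11, -11)/157) = ((¼)*72)/(((128/(-1) + (5*11 + 5*(-11))/157)*(1 + 2*(128/(-1) + (5*11 + 5*(-11))/157)))) = 18/(((128*(-1) + (55 - 55)*(1/157))*(1 + 2*(128*(-1) + (55 - 55)*(1/157))))) = 18/(((-128 + 0*(1/157))*(1 + 2*(-128 + 0*(1/157))))) = 18/(((-128 + 0)*(1 + 2*(-128 + 0)))) = 18/((-128*(1 + 2*(-128)))) = 18/((-128*(1 - 256))) = 18/((-128*(-255))) = 18/32640 = 18*(1/32640) = 3/5440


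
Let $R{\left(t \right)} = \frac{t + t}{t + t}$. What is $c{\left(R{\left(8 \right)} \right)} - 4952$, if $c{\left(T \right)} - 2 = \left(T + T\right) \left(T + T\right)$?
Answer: $-4946$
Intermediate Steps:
$R{\left(t \right)} = 1$ ($R{\left(t \right)} = \frac{2 t}{2 t} = 2 t \frac{1}{2 t} = 1$)
$c{\left(T \right)} = 2 + 4 T^{2}$ ($c{\left(T \right)} = 2 + \left(T + T\right) \left(T + T\right) = 2 + 2 T 2 T = 2 + 4 T^{2}$)
$c{\left(R{\left(8 \right)} \right)} - 4952 = \left(2 + 4 \cdot 1^{2}\right) - 4952 = \left(2 + 4 \cdot 1\right) - 4952 = \left(2 + 4\right) - 4952 = 6 - 4952 = -4946$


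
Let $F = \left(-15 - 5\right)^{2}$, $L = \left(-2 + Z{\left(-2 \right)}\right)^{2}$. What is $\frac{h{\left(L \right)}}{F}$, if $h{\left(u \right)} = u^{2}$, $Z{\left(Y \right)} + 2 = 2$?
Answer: $\frac{1}{25} \approx 0.04$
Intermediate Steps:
$Z{\left(Y \right)} = 0$ ($Z{\left(Y \right)} = -2 + 2 = 0$)
$L = 4$ ($L = \left(-2 + 0\right)^{2} = \left(-2\right)^{2} = 4$)
$F = 400$ ($F = \left(-20\right)^{2} = 400$)
$\frac{h{\left(L \right)}}{F} = \frac{4^{2}}{400} = 16 \cdot \frac{1}{400} = \frac{1}{25}$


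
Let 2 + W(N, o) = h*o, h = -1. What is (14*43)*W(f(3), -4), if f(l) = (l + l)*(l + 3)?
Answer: 1204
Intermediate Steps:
f(l) = 2*l*(3 + l) (f(l) = (2*l)*(3 + l) = 2*l*(3 + l))
W(N, o) = -2 - o
(14*43)*W(f(3), -4) = (14*43)*(-2 - 1*(-4)) = 602*(-2 + 4) = 602*2 = 1204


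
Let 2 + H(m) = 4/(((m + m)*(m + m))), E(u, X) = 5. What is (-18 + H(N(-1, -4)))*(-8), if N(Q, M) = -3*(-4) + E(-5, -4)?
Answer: 46232/289 ≈ 159.97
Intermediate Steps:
N(Q, M) = 17 (N(Q, M) = -3*(-4) + 5 = 12 + 5 = 17)
H(m) = -2 + m⁻² (H(m) = -2 + 4/(((m + m)*(m + m))) = -2 + 4/(((2*m)*(2*m))) = -2 + 4/((4*m²)) = -2 + 4*(1/(4*m²)) = -2 + m⁻²)
(-18 + H(N(-1, -4)))*(-8) = (-18 + (-2 + 17⁻²))*(-8) = (-18 + (-2 + 1/289))*(-8) = (-18 - 577/289)*(-8) = -5779/289*(-8) = 46232/289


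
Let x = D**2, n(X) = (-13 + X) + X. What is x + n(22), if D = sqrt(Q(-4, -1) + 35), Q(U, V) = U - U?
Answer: 66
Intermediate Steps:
Q(U, V) = 0
D = sqrt(35) (D = sqrt(0 + 35) = sqrt(35) ≈ 5.9161)
n(X) = -13 + 2*X
x = 35 (x = (sqrt(35))**2 = 35)
x + n(22) = 35 + (-13 + 2*22) = 35 + (-13 + 44) = 35 + 31 = 66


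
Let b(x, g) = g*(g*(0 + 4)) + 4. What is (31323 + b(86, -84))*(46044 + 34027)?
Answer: 4768308121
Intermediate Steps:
b(x, g) = 4 + 4*g**2 (b(x, g) = g*(g*4) + 4 = g*(4*g) + 4 = 4*g**2 + 4 = 4 + 4*g**2)
(31323 + b(86, -84))*(46044 + 34027) = (31323 + (4 + 4*(-84)**2))*(46044 + 34027) = (31323 + (4 + 4*7056))*80071 = (31323 + (4 + 28224))*80071 = (31323 + 28228)*80071 = 59551*80071 = 4768308121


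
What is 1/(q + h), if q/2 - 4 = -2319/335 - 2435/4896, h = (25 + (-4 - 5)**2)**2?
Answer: 820080/9208809971 ≈ 8.9054e-5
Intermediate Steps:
h = 11236 (h = (25 + (-9)**2)**2 = (25 + 81)**2 = 106**2 = 11236)
q = -5608909/820080 (q = 8 + 2*(-2319/335 - 2435/4896) = 8 + 2*(-12169549/1640160) = 8 - 12169549/820080 = -5608909/820080 ≈ -6.8395)
1/(q + h) = 1/(-5608909/820080 + 11236) = 1/(9208809971/820080) = 820080/9208809971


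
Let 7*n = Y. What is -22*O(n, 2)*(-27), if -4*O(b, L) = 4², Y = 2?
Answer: -2376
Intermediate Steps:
n = 2/7 (n = (⅐)*2 = 2/7 ≈ 0.28571)
O(b, L) = -4 (O(b, L) = -¼*4² = -¼*16 = -4)
-22*O(n, 2)*(-27) = -22*(-4)*(-27) = 88*(-27) = -2376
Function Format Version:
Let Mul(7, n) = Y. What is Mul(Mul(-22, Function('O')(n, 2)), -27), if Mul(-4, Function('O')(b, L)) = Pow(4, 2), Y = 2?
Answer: -2376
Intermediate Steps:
n = Rational(2, 7) (n = Mul(Rational(1, 7), 2) = Rational(2, 7) ≈ 0.28571)
Function('O')(b, L) = -4 (Function('O')(b, L) = Mul(Rational(-1, 4), Pow(4, 2)) = Mul(Rational(-1, 4), 16) = -4)
Mul(Mul(-22, Function('O')(n, 2)), -27) = Mul(Mul(-22, -4), -27) = Mul(88, -27) = -2376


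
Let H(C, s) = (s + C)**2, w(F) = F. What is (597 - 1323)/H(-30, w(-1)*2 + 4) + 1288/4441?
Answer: -1107187/1740872 ≈ -0.63600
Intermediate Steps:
H(C, s) = (C + s)**2
(597 - 1323)/H(-30, w(-1)*2 + 4) + 1288/4441 = (597 - 1323)/((-30 + (-1*2 + 4))**2) + 1288/4441 = -726/(-30 + (-2 + 4))**2 + 1288*(1/4441) = -726/(-30 + 2)**2 + 1288/4441 = -726/((-28)**2) + 1288/4441 = -726/784 + 1288/4441 = -726*1/784 + 1288/4441 = -363/392 + 1288/4441 = -1107187/1740872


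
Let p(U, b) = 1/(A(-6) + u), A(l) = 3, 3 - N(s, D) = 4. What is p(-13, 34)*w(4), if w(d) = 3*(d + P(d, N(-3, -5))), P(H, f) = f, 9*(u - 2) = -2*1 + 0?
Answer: 81/43 ≈ 1.8837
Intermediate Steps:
N(s, D) = -1 (N(s, D) = 3 - 1*4 = 3 - 4 = -1)
u = 16/9 (u = 2 + (-2*1 + 0)/9 = 2 + (-2 + 0)/9 = 2 + (⅑)*(-2) = 2 - 2/9 = 16/9 ≈ 1.7778)
w(d) = -3 + 3*d (w(d) = 3*(d - 1) = 3*(-1 + d) = -3 + 3*d)
p(U, b) = 9/43 (p(U, b) = 1/(3 + 16/9) = 1/(43/9) = 9/43)
p(-13, 34)*w(4) = 9*(-3 + 3*4)/43 = 9*(-3 + 12)/43 = (9/43)*9 = 81/43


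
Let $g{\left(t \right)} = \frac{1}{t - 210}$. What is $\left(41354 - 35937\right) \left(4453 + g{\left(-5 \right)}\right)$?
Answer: $\frac{5186203298}{215} \approx 2.4122 \cdot 10^{7}$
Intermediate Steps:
$g{\left(t \right)} = \frac{1}{-210 + t}$
$\left(41354 - 35937\right) \left(4453 + g{\left(-5 \right)}\right) = \left(41354 - 35937\right) \left(4453 + \frac{1}{-210 - 5}\right) = 5417 \left(4453 + \frac{1}{-215}\right) = 5417 \left(4453 - \frac{1}{215}\right) = 5417 \cdot \frac{957394}{215} = \frac{5186203298}{215}$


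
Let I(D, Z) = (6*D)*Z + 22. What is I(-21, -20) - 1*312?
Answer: 2230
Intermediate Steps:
I(D, Z) = 22 + 6*D*Z (I(D, Z) = 6*D*Z + 22 = 22 + 6*D*Z)
I(-21, -20) - 1*312 = (22 + 6*(-21)*(-20)) - 1*312 = (22 + 2520) - 312 = 2542 - 312 = 2230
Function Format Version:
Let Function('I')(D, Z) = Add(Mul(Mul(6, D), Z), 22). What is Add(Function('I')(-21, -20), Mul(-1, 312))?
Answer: 2230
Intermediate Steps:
Function('I')(D, Z) = Add(22, Mul(6, D, Z)) (Function('I')(D, Z) = Add(Mul(6, D, Z), 22) = Add(22, Mul(6, D, Z)))
Add(Function('I')(-21, -20), Mul(-1, 312)) = Add(Add(22, Mul(6, -21, -20)), Mul(-1, 312)) = Add(Add(22, 2520), -312) = Add(2542, -312) = 2230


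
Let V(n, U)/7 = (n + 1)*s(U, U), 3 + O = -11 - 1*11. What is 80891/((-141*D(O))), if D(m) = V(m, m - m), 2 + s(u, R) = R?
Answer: -80891/47376 ≈ -1.7074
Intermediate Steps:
O = -25 (O = -3 + (-11 - 1*11) = -3 + (-11 - 11) = -3 - 22 = -25)
s(u, R) = -2 + R
V(n, U) = 7*(1 + n)*(-2 + U) (V(n, U) = 7*((n + 1)*(-2 + U)) = 7*((1 + n)*(-2 + U)) = 7*(1 + n)*(-2 + U))
D(m) = -14 - 14*m (D(m) = 7*(1 + m)*(-2 + (m - m)) = 7*(1 + m)*(-2 + 0) = 7*(1 + m)*(-2) = -14 - 14*m)
80891/((-141*D(O))) = 80891/((-141*(-14 - 14*(-25)))) = 80891/((-141*(-14 + 350))) = 80891/((-141*336)) = 80891/(-47376) = 80891*(-1/47376) = -80891/47376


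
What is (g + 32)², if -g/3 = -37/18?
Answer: 52441/36 ≈ 1456.7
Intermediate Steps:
g = 37/6 (g = -(-111)/18 = -3*(-37/18) = 37/6 ≈ 6.1667)
(g + 32)² = (37/6 + 32)² = (229/6)² = 52441/36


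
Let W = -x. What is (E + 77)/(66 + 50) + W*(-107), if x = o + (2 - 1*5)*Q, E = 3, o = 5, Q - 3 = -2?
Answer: 6226/29 ≈ 214.69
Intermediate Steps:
Q = 1 (Q = 3 - 2 = 1)
x = 2 (x = 5 + (2 - 1*5)*1 = 5 + (2 - 5)*1 = 5 - 3*1 = 5 - 3 = 2)
W = -2 (W = -1*2 = -2)
(E + 77)/(66 + 50) + W*(-107) = (3 + 77)/(66 + 50) - 2*(-107) = 80/116 + 214 = 80*(1/116) + 214 = 20/29 + 214 = 6226/29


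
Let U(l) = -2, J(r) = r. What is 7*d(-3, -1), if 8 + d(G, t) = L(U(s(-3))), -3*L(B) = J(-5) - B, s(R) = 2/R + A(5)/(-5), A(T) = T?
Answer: -49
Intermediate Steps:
s(R) = -1 + 2/R (s(R) = 2/R + 5/(-5) = 2/R + 5*(-1/5) = 2/R - 1 = -1 + 2/R)
L(B) = 5/3 + B/3 (L(B) = -(-5 - B)/3 = 5/3 + B/3)
d(G, t) = -7 (d(G, t) = -8 + (5/3 + (1/3)*(-2)) = -8 + (5/3 - 2/3) = -8 + 1 = -7)
7*d(-3, -1) = 7*(-7) = -49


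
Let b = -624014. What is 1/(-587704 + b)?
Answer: -1/1211718 ≈ -8.2527e-7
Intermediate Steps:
1/(-587704 + b) = 1/(-587704 - 624014) = 1/(-1211718) = -1/1211718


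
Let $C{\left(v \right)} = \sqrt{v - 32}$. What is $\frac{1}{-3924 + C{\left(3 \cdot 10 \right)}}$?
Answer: $- \frac{1962}{7698889} - \frac{i \sqrt{2}}{15397778} \approx -0.00025484 - 9.1845 \cdot 10^{-8} i$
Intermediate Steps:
$C{\left(v \right)} = \sqrt{-32 + v}$
$\frac{1}{-3924 + C{\left(3 \cdot 10 \right)}} = \frac{1}{-3924 + \sqrt{-32 + 3 \cdot 10}} = \frac{1}{-3924 + \sqrt{-32 + 30}} = \frac{1}{-3924 + \sqrt{-2}} = \frac{1}{-3924 + i \sqrt{2}}$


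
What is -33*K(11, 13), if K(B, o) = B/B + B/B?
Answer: -66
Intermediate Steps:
K(B, o) = 2 (K(B, o) = 1 + 1 = 2)
-33*K(11, 13) = -33*2 = -66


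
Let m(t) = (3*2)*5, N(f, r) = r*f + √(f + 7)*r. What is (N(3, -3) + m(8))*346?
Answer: 7266 - 1038*√10 ≈ 3983.6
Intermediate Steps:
N(f, r) = f*r + r*√(7 + f) (N(f, r) = f*r + √(7 + f)*r = f*r + r*√(7 + f))
m(t) = 30 (m(t) = 6*5 = 30)
(N(3, -3) + m(8))*346 = (-3*(3 + √(7 + 3)) + 30)*346 = (-3*(3 + √10) + 30)*346 = ((-9 - 3*√10) + 30)*346 = (21 - 3*√10)*346 = 7266 - 1038*√10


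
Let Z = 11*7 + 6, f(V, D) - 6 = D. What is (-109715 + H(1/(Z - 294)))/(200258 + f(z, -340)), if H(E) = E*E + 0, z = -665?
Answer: -2442310757/4450408202 ≈ -0.54878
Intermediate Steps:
f(V, D) = 6 + D
Z = 83 (Z = 77 + 6 = 83)
H(E) = E² (H(E) = E² + 0 = E²)
(-109715 + H(1/(Z - 294)))/(200258 + f(z, -340)) = (-109715 + (1/(83 - 294))²)/(200258 + (6 - 340)) = (-109715 + (1/(-211))²)/(200258 - 334) = (-109715 + (-1/211)²)/199924 = (-109715 + 1/44521)*(1/199924) = -4884621514/44521*1/199924 = -2442310757/4450408202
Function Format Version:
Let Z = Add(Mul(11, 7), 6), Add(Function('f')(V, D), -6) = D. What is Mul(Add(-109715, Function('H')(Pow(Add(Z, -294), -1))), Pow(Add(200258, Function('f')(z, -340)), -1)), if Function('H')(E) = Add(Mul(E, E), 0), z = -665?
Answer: Rational(-2442310757, 4450408202) ≈ -0.54878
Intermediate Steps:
Function('f')(V, D) = Add(6, D)
Z = 83 (Z = Add(77, 6) = 83)
Function('H')(E) = Pow(E, 2) (Function('H')(E) = Add(Pow(E, 2), 0) = Pow(E, 2))
Mul(Add(-109715, Function('H')(Pow(Add(Z, -294), -1))), Pow(Add(200258, Function('f')(z, -340)), -1)) = Mul(Add(-109715, Pow(Pow(Add(83, -294), -1), 2)), Pow(Add(200258, Add(6, -340)), -1)) = Mul(Add(-109715, Pow(Pow(-211, -1), 2)), Pow(Add(200258, -334), -1)) = Mul(Add(-109715, Pow(Rational(-1, 211), 2)), Pow(199924, -1)) = Mul(Add(-109715, Rational(1, 44521)), Rational(1, 199924)) = Mul(Rational(-4884621514, 44521), Rational(1, 199924)) = Rational(-2442310757, 4450408202)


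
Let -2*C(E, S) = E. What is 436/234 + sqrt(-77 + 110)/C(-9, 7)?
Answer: 218/117 + 2*sqrt(33)/9 ≈ 3.1398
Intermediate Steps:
C(E, S) = -E/2
436/234 + sqrt(-77 + 110)/C(-9, 7) = 436/234 + sqrt(-77 + 110)/((-1/2*(-9))) = 436*(1/234) + sqrt(33)/(9/2) = 218/117 + sqrt(33)*(2/9) = 218/117 + 2*sqrt(33)/9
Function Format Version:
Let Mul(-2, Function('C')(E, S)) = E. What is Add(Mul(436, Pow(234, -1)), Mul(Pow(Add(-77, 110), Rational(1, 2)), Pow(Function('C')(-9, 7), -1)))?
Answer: Add(Rational(218, 117), Mul(Rational(2, 9), Pow(33, Rational(1, 2)))) ≈ 3.1398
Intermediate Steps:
Function('C')(E, S) = Mul(Rational(-1, 2), E)
Add(Mul(436, Pow(234, -1)), Mul(Pow(Add(-77, 110), Rational(1, 2)), Pow(Function('C')(-9, 7), -1))) = Add(Mul(436, Pow(234, -1)), Mul(Pow(Add(-77, 110), Rational(1, 2)), Pow(Mul(Rational(-1, 2), -9), -1))) = Add(Mul(436, Rational(1, 234)), Mul(Pow(33, Rational(1, 2)), Pow(Rational(9, 2), -1))) = Add(Rational(218, 117), Mul(Pow(33, Rational(1, 2)), Rational(2, 9))) = Add(Rational(218, 117), Mul(Rational(2, 9), Pow(33, Rational(1, 2))))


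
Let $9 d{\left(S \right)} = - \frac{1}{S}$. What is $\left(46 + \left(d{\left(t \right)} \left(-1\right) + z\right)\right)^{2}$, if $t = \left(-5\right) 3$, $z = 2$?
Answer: $\frac{41977441}{18225} \approx 2303.3$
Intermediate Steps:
$t = -15$
$d{\left(S \right)} = - \frac{1}{9 S}$ ($d{\left(S \right)} = \frac{\left(-1\right) \frac{1}{S}}{9} = - \frac{1}{9 S}$)
$\left(46 + \left(d{\left(t \right)} \left(-1\right) + z\right)\right)^{2} = \left(46 + \left(- \frac{1}{9 \left(-15\right)} \left(-1\right) + 2\right)\right)^{2} = \left(46 + \left(\left(- \frac{1}{9}\right) \left(- \frac{1}{15}\right) \left(-1\right) + 2\right)\right)^{2} = \left(46 + \left(\frac{1}{135} \left(-1\right) + 2\right)\right)^{2} = \left(46 + \left(- \frac{1}{135} + 2\right)\right)^{2} = \left(46 + \frac{269}{135}\right)^{2} = \left(\frac{6479}{135}\right)^{2} = \frac{41977441}{18225}$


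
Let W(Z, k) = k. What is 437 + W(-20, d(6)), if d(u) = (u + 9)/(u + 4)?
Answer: 877/2 ≈ 438.50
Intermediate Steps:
d(u) = (9 + u)/(4 + u)
437 + W(-20, d(6)) = 437 + (9 + 6)/(4 + 6) = 437 + 15/10 = 437 + (⅒)*15 = 437 + 3/2 = 877/2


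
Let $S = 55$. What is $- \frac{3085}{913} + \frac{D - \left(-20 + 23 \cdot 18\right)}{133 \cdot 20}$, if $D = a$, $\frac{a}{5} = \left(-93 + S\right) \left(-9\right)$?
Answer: $- \frac{250164}{86735} \approx -2.8842$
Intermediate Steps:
$a = 1710$ ($a = 5 \left(-93 + 55\right) \left(-9\right) = 5 \left(\left(-38\right) \left(-9\right)\right) = 5 \cdot 342 = 1710$)
$D = 1710$
$- \frac{3085}{913} + \frac{D - \left(-20 + 23 \cdot 18\right)}{133 \cdot 20} = - \frac{3085}{913} + \frac{1710 - \left(-20 + 23 \cdot 18\right)}{133 \cdot 20} = \left(-3085\right) \frac{1}{913} + \frac{1710 - \left(-20 + 414\right)}{2660} = - \frac{3085}{913} + \left(1710 - 394\right) \frac{1}{2660} = - \frac{3085}{913} + 1316 \cdot \frac{1}{2660} = - \frac{3085}{913} + \frac{47}{95} = - \frac{250164}{86735}$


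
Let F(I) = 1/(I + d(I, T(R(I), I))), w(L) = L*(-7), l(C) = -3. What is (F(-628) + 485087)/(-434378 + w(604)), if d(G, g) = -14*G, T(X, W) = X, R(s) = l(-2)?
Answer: -1320083423/1193593128 ≈ -1.1060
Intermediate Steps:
w(L) = -7*L
R(s) = -3
F(I) = -1/(13*I) (F(I) = 1/(I - 14*I) = 1/(-13*I) = -1/(13*I))
(F(-628) + 485087)/(-434378 + w(604)) = (-1/13/(-628) + 485087)/(-434378 - 7*604) = (-1/13*(-1/628) + 485087)/(-434378 - 4228) = (1/8164 + 485087)/(-438606) = (3960250269/8164)*(-1/438606) = -1320083423/1193593128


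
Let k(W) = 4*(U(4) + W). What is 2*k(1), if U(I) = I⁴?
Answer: 2056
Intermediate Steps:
k(W) = 1024 + 4*W (k(W) = 4*(4⁴ + W) = 4*(256 + W) = 1024 + 4*W)
2*k(1) = 2*(1024 + 4*1) = 2*(1024 + 4) = 2*1028 = 2056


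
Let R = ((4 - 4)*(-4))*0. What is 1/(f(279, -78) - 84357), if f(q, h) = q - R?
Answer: -1/84078 ≈ -1.1894e-5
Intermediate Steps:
R = 0 (R = (0*(-4))*0 = 0*0 = 0)
f(q, h) = q (f(q, h) = q - 1*0 = q + 0 = q)
1/(f(279, -78) - 84357) = 1/(279 - 84357) = 1/(-84078) = -1/84078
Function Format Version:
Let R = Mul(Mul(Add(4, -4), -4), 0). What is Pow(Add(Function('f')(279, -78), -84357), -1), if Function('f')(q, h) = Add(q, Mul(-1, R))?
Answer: Rational(-1, 84078) ≈ -1.1894e-5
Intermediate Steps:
R = 0 (R = Mul(Mul(0, -4), 0) = Mul(0, 0) = 0)
Function('f')(q, h) = q (Function('f')(q, h) = Add(q, Mul(-1, 0)) = Add(q, 0) = q)
Pow(Add(Function('f')(279, -78), -84357), -1) = Pow(Add(279, -84357), -1) = Pow(-84078, -1) = Rational(-1, 84078)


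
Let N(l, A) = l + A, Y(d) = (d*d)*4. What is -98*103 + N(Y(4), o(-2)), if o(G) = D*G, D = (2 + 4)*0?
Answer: -10030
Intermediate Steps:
Y(d) = 4*d² (Y(d) = d²*4 = 4*d²)
D = 0 (D = 6*0 = 0)
o(G) = 0 (o(G) = 0*G = 0)
N(l, A) = A + l
-98*103 + N(Y(4), o(-2)) = -98*103 + (0 + 4*4²) = -10094 + (0 + 4*16) = -10094 + (0 + 64) = -10094 + 64 = -10030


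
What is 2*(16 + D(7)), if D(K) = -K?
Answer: 18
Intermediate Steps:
2*(16 + D(7)) = 2*(16 - 1*7) = 2*(16 - 7) = 2*9 = 18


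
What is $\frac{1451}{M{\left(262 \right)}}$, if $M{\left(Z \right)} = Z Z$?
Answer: $\frac{1451}{68644} \approx 0.021138$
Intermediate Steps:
$M{\left(Z \right)} = Z^{2}$
$\frac{1451}{M{\left(262 \right)}} = \frac{1451}{262^{2}} = \frac{1451}{68644}$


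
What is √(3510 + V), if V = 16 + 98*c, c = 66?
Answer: √9994 ≈ 99.970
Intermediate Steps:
V = 6484 (V = 16 + 98*66 = 16 + 6468 = 6484)
√(3510 + V) = √(3510 + 6484) = √9994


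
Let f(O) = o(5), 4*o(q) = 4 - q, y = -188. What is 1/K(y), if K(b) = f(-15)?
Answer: -4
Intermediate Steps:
o(q) = 1 - q/4 (o(q) = (4 - q)/4 = 1 - q/4)
f(O) = -1/4 (f(O) = 1 - 1/4*5 = 1 - 5/4 = -1/4)
K(b) = -1/4
1/K(y) = 1/(-1/4) = -4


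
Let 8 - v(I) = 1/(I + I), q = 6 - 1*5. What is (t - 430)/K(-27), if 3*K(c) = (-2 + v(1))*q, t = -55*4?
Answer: -3900/11 ≈ -354.55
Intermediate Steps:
q = 1 (q = 6 - 5 = 1)
t = -220
v(I) = 8 - 1/(2*I) (v(I) = 8 - 1/(I + I) = 8 - 1/(2*I))
K(c) = 11/6 (K(c) = ((-2 + (8 - ½/1))*1)/3 = ((-2 + (8 - ½*1))*1)/3 = ((-2 + (8 - ½))*1)/3 = ((-2 + 15/2)*1)/3 = ((11/2)*1)/3 = (⅓)*(11/2) = 11/6)
(t - 430)/K(-27) = (-220 - 430)/(11/6) = -650*6/11 = -3900/11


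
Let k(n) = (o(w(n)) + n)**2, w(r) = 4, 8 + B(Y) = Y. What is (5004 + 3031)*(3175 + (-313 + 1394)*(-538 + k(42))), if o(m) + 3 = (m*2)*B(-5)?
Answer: 32050184770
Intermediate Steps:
B(Y) = -8 + Y
o(m) = -3 - 26*m (o(m) = -3 + (m*2)*(-8 - 5) = -3 + (2*m)*(-13) = -3 - 26*m)
k(n) = (-107 + n)**2 (k(n) = ((-3 - 26*4) + n)**2 = ((-3 - 104) + n)**2 = (-107 + n)**2)
(5004 + 3031)*(3175 + (-313 + 1394)*(-538 + k(42))) = (5004 + 3031)*(3175 + (-313 + 1394)*(-538 + (-107 + 42)**2)) = 8035*(3175 + 1081*(-538 + (-65)**2)) = 8035*(3175 + 1081*(-538 + 4225)) = 8035*(3175 + 1081*3687) = 8035*(3175 + 3985647) = 8035*3988822 = 32050184770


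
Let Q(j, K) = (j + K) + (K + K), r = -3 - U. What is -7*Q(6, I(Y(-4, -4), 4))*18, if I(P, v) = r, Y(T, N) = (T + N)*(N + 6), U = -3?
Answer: -756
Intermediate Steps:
Y(T, N) = (6 + N)*(N + T) (Y(T, N) = (N + T)*(6 + N) = (6 + N)*(N + T))
r = 0 (r = -3 - 1*(-3) = -3 + 3 = 0)
I(P, v) = 0
Q(j, K) = j + 3*K (Q(j, K) = (K + j) + 2*K = j + 3*K)
-7*Q(6, I(Y(-4, -4), 4))*18 = -7*(6 + 3*0)*18 = -7*(6 + 0)*18 = -7*6*18 = -42*18 = -756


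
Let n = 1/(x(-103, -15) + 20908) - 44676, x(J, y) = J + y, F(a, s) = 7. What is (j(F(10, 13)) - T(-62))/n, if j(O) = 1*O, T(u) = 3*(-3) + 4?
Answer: -249480/928814039 ≈ -0.00026860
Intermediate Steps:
T(u) = -5 (T(u) = -9 + 4 = -5)
j(O) = O
n = -928814039/20790 (n = 1/((-103 - 15) + 20908) - 44676 = 1/(-118 + 20908) - 44676 = 1/20790 - 44676 = -928814039/20790 ≈ -44676.)
(j(F(10, 13)) - T(-62))/n = (7 - 1*(-5))/(-928814039/20790) = (7 + 5)*(-20790/928814039) = 12*(-20790/928814039) = -249480/928814039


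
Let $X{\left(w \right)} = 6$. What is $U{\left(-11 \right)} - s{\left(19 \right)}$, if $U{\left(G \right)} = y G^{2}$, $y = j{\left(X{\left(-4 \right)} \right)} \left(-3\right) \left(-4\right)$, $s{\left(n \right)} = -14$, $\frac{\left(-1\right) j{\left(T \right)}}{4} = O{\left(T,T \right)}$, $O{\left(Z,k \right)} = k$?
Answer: $-34834$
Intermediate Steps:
$j{\left(T \right)} = - 4 T$
$y = -288$ ($y = \left(-4\right) 6 \left(-3\right) \left(-4\right) = \left(-24\right) \left(-3\right) \left(-4\right) = 72 \left(-4\right) = -288$)
$U{\left(G \right)} = - 288 G^{2}$
$U{\left(-11 \right)} - s{\left(19 \right)} = - 288 \left(-11\right)^{2} - -14 = \left(-288\right) 121 + 14 = -34848 + 14 = -34834$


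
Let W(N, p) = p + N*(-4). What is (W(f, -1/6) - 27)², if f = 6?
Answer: 94249/36 ≈ 2618.0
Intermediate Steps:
W(N, p) = p - 4*N
(W(f, -1/6) - 27)² = ((-1/6 - 4*6) - 27)² = ((-1*⅙ - 24) - 27)² = ((-⅙ - 24) - 27)² = (-145/6 - 27)² = (-307/6)² = 94249/36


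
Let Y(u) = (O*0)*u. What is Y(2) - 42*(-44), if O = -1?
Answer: 1848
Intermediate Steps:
Y(u) = 0 (Y(u) = (-1*0)*u = 0*u = 0)
Y(2) - 42*(-44) = 0 - 42*(-44) = 0 + 1848 = 1848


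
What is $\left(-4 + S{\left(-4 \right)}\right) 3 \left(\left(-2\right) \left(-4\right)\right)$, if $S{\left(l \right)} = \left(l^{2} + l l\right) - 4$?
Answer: $576$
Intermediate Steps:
$S{\left(l \right)} = -4 + 2 l^{2}$ ($S{\left(l \right)} = \left(l^{2} + l^{2}\right) - 4 = 2 l^{2} - 4 = -4 + 2 l^{2}$)
$\left(-4 + S{\left(-4 \right)}\right) 3 \left(\left(-2\right) \left(-4\right)\right) = \left(-4 - \left(4 - 2 \left(-4\right)^{2}\right)\right) 3 \left(\left(-2\right) \left(-4\right)\right) = \left(-4 + \left(-4 + 2 \cdot 16\right)\right) 3 \cdot 8 = \left(-4 + \left(-4 + 32\right)\right) 3 \cdot 8 = \left(-4 + 28\right) 3 \cdot 8 = 24 \cdot 3 \cdot 8 = 72 \cdot 8 = 576$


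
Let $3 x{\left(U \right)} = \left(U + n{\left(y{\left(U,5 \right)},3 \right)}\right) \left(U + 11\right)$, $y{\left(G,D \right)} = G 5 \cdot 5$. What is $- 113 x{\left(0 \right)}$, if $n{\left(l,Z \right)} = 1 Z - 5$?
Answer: $\frac{2486}{3} \approx 828.67$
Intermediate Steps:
$y{\left(G,D \right)} = 25 G$ ($y{\left(G,D \right)} = 5 G 5 = 25 G$)
$n{\left(l,Z \right)} = -5 + Z$ ($n{\left(l,Z \right)} = Z - 5 = -5 + Z$)
$x{\left(U \right)} = \frac{\left(-2 + U\right) \left(11 + U\right)}{3}$ ($x{\left(U \right)} = \frac{\left(U + \left(-5 + 3\right)\right) \left(U + 11\right)}{3} = \frac{\left(U - 2\right) \left(11 + U\right)}{3} = \frac{\left(-2 + U\right) \left(11 + U\right)}{3}$)
$- 113 x{\left(0 \right)} = - 113 \left(- \frac{22}{3} + 3 \cdot 0 + \frac{0^{2}}{3}\right) = - 113 \left(- \frac{22}{3} + 0 + \frac{1}{3} \cdot 0\right) = - 113 \left(- \frac{22}{3} + 0 + 0\right) = \left(-113\right) \left(- \frac{22}{3}\right) = \frac{2486}{3}$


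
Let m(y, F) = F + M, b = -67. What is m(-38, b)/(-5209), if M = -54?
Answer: 121/5209 ≈ 0.023229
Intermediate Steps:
m(y, F) = -54 + F (m(y, F) = F - 54 = -54 + F)
m(-38, b)/(-5209) = (-54 - 67)/(-5209) = -121*(-1/5209) = 121/5209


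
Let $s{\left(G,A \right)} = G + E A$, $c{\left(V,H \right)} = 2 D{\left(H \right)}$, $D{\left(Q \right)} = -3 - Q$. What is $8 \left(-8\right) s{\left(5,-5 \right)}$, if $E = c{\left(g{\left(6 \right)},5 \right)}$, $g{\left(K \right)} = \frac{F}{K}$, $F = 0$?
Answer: $-5440$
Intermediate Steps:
$g{\left(K \right)} = 0$ ($g{\left(K \right)} = \frac{0}{K} = 0$)
$c{\left(V,H \right)} = -6 - 2 H$ ($c{\left(V,H \right)} = 2 \left(-3 - H\right) = -6 - 2 H$)
$E = -16$ ($E = -6 - 10 = -16$)
$s{\left(G,A \right)} = G - 16 A$
$8 \left(-8\right) s{\left(5,-5 \right)} = 8 \left(-8\right) \left(5 - -80\right) = - 64 \left(5 + 80\right) = \left(-64\right) 85 = -5440$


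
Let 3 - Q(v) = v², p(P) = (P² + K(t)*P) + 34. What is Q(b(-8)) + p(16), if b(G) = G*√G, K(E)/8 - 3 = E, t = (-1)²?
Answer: 1317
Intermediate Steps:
t = 1
K(E) = 24 + 8*E
p(P) = 34 + P² + 32*P (p(P) = (P² + (24 + 8*1)*P) + 34 = (P² + (24 + 8)*P) + 34 = (P² + 32*P) + 34 = 34 + P² + 32*P)
b(G) = G^(3/2)
Q(v) = 3 - v²
Q(b(-8)) + p(16) = (3 - ((-8)^(3/2))²) + (34 + 16² + 32*16) = (3 - (-16*I*√2)²) + (34 + 256 + 512) = (3 - 1*(-512)) + 802 = (3 + 512) + 802 = 515 + 802 = 1317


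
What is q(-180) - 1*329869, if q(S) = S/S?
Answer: -329868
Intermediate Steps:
q(S) = 1
q(-180) - 1*329869 = 1 - 1*329869 = 1 - 329869 = -329868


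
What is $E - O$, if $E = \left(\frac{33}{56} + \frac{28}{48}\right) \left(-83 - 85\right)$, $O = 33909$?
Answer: $-34106$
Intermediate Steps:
$E = -197$ ($E = \left(33 \cdot \frac{1}{56} + 28 \cdot \frac{1}{48}\right) \left(-168\right) = \left(\frac{33}{56} + \frac{7}{12}\right) \left(-168\right) = \frac{197}{168} \left(-168\right) = -197$)
$E - O = -197 - 33909 = -34106$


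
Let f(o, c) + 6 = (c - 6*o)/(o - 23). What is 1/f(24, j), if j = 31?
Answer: -1/119 ≈ -0.0084034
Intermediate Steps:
f(o, c) = -6 + (c - 6*o)/(-23 + o) (f(o, c) = -6 + (c - 6*o)/(o - 23) = -6 + (c - 6*o)/(-23 + o))
1/f(24, j) = 1/((138 + 31 - 12*24)/(-23 + 24)) = 1/((138 + 31 - 288)/1) = 1/(1*(-119)) = 1/(-119) = -1/119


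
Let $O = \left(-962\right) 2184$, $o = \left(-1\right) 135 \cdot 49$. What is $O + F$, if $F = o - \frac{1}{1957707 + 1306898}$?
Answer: $- \frac{6880556583916}{3264605} \approx -2.1076 \cdot 10^{6}$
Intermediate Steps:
$o = -6615$ ($o = \left(-135\right) 49 = -6615$)
$F = - \frac{21595362076}{3264605}$ ($F = -6615 - \frac{1}{1957707 + 1306898} = -6615 - \frac{1}{3264605} = - \frac{21595362076}{3264605} \approx -6615.0$)
$O = -2101008$
$O + F = -2101008 - \frac{21595362076}{3264605} = - \frac{6880556583916}{3264605}$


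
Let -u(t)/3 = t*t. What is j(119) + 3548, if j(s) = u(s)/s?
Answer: 3191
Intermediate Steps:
u(t) = -3*t² (u(t) = -3*t*t = -3*t²)
j(s) = -3*s (j(s) = (-3*s²)/s = -3*s)
j(119) + 3548 = -3*119 + 3548 = -357 + 3548 = 3191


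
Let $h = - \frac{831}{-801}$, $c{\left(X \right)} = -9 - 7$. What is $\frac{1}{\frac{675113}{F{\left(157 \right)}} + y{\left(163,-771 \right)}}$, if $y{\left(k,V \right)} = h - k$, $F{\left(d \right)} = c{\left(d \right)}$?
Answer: $- \frac{4272}{180947075} \approx -2.3609 \cdot 10^{-5}$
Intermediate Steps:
$c{\left(X \right)} = -16$ ($c{\left(X \right)} = -9 - 7 = -16$)
$F{\left(d \right)} = -16$
$h = \frac{277}{267}$ ($h = \left(-831\right) \left(- \frac{1}{801}\right) = \frac{277}{267} \approx 1.0375$)
$y{\left(k,V \right)} = \frac{277}{267} - k$
$\frac{1}{\frac{675113}{F{\left(157 \right)}} + y{\left(163,-771 \right)}} = \frac{1}{\frac{675113}{-16} + \left(\frac{277}{267} - 163\right)} = \frac{1}{675113 \left(- \frac{1}{16}\right) + \left(\frac{277}{267} - 163\right)} = \frac{1}{- \frac{675113}{16} - \frac{43244}{267}} = \frac{1}{- \frac{180947075}{4272}} = - \frac{4272}{180947075}$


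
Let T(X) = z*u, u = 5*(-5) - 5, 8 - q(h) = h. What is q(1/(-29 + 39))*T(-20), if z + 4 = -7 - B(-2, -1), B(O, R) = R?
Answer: 2370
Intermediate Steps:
q(h) = 8 - h
u = -30 (u = -25 - 5 = -30)
z = -10 (z = -4 + (-7 - 1*(-1)) = -4 + (-7 + 1) = -4 - 6 = -10)
T(X) = 300 (T(X) = -10*(-30) = 300)
q(1/(-29 + 39))*T(-20) = (8 - 1/(-29 + 39))*300 = (8 - 1/10)*300 = (8 - 1*⅒)*300 = (8 - ⅒)*300 = (79/10)*300 = 2370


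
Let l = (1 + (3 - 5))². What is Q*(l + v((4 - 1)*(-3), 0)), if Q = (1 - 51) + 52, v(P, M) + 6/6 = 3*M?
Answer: 0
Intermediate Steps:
v(P, M) = -1 + 3*M
Q = 2 (Q = -50 + 52 = 2)
l = 1 (l = (1 - 2)² = (-1)² = 1)
Q*(l + v((4 - 1)*(-3), 0)) = 2*(1 + (-1 + 3*0)) = 2*(1 + (-1 + 0)) = 2*(1 - 1) = 2*0 = 0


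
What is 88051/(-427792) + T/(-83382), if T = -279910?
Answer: 56200695119/17835076272 ≈ 3.1511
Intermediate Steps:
88051/(-427792) + T/(-83382) = 88051/(-427792) - 279910/(-83382) = 88051*(-1/427792) - 279910*(-1/83382) = -88051/427792 + 139955/41691 = 56200695119/17835076272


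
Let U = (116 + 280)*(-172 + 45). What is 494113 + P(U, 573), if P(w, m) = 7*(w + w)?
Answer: -209975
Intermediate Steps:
U = -50292 (U = 396*(-127) = -50292)
P(w, m) = 14*w (P(w, m) = 7*(2*w) = 14*w)
494113 + P(U, 573) = 494113 + 14*(-50292) = 494113 - 704088 = -209975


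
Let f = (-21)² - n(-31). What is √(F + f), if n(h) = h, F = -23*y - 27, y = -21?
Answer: 4*√58 ≈ 30.463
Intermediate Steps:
F = 456 (F = -23*(-21) - 27 = 483 - 27 = 456)
f = 472 (f = (-21)² - 1*(-31) = 441 + 31 = 472)
√(F + f) = √(456 + 472) = √928 = 4*√58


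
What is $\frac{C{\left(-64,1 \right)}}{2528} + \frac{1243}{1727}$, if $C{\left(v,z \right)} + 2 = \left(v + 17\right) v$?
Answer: $\frac{378803}{198448} \approx 1.9088$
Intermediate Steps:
$C{\left(v,z \right)} = -2 + v \left(17 + v\right)$ ($C{\left(v,z \right)} = -2 + \left(v + 17\right) v = -2 + \left(17 + v\right) v = -2 + v \left(17 + v\right)$)
$\frac{C{\left(-64,1 \right)}}{2528} + \frac{1243}{1727} = \frac{-2 + \left(-64\right)^{2} + 17 \left(-64\right)}{2528} + \frac{1243}{1727} = \left(-2 + 4096 - 1088\right) \frac{1}{2528} + 1243 \cdot \frac{1}{1727} = 3006 \cdot \frac{1}{2528} + \frac{113}{157} = \frac{1503}{1264} + \frac{113}{157} = \frac{378803}{198448}$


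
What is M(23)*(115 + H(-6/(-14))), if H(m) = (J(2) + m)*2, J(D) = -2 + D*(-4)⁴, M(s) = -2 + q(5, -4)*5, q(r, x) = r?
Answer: 182873/7 ≈ 26125.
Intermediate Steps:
M(s) = 23 (M(s) = -2 + 5*5 = -2 + 25 = 23)
J(D) = -2 + 256*D (J(D) = -2 + D*256 = -2 + 256*D)
H(m) = 1020 + 2*m (H(m) = ((-2 + 256*2) + m)*2 = ((-2 + 512) + m)*2 = (510 + m)*2 = 1020 + 2*m)
M(23)*(115 + H(-6/(-14))) = 23*(115 + (1020 + 2*(-6/(-14)))) = 23*(115 + (1020 + 2*(-6*(-1/14)))) = 23*(115 + (1020 + 2*(3/7))) = 23*(115 + (1020 + 6/7)) = 23*(115 + 7146/7) = 23*(7951/7) = 182873/7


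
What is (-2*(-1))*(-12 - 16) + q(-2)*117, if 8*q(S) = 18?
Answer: 829/4 ≈ 207.25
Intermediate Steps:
q(S) = 9/4 (q(S) = (⅛)*18 = 9/4)
(-2*(-1))*(-12 - 16) + q(-2)*117 = (-2*(-1))*(-12 - 16) + (9/4)*117 = 2*(-28) + 1053/4 = -56 + 1053/4 = 829/4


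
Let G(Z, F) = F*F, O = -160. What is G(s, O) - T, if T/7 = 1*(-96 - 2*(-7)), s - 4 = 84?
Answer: 26174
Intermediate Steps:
s = 88 (s = 4 + 84 = 88)
G(Z, F) = F²
T = -574 (T = 7*(1*(-96 - 2*(-7))) = 7*(1*(-96 + 14)) = 7*(1*(-82)) = 7*(-82) = -574)
G(s, O) - T = (-160)² - 1*(-574) = 25600 + 574 = 26174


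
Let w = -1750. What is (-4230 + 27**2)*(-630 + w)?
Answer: 8332380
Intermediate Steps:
(-4230 + 27**2)*(-630 + w) = (-4230 + 27**2)*(-630 - 1750) = (-4230 + 729)*(-2380) = -3501*(-2380) = 8332380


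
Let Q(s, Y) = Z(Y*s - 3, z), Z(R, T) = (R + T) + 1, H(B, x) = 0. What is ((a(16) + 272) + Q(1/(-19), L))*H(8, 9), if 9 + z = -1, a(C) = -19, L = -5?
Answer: 0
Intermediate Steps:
z = -10 (z = -9 - 1 = -10)
Z(R, T) = 1 + R + T
Q(s, Y) = -12 + Y*s (Q(s, Y) = 1 + (Y*s - 3) - 10 = 1 + (-3 + Y*s) - 10 = -12 + Y*s)
((a(16) + 272) + Q(1/(-19), L))*H(8, 9) = ((-19 + 272) + (-12 - 5/(-19)))*0 = (253 + (-12 - 5*(-1/19)))*0 = (253 + (-12 + 5/19))*0 = (253 - 223/19)*0 = (4584/19)*0 = 0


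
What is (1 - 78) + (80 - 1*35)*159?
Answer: 7078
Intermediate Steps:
(1 - 78) + (80 - 1*35)*159 = -77 + (80 - 35)*159 = -77 + 45*159 = -77 + 7155 = 7078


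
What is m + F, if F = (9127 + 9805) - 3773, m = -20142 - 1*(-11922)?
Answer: 6939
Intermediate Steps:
m = -8220 (m = -20142 + 11922 = -8220)
F = 15159 (F = 18932 - 3773 = 15159)
m + F = -8220 + 15159 = 6939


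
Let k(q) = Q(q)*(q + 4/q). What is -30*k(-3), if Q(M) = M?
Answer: -390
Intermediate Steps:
k(q) = q*(q + 4/q)
-30*k(-3) = -30*(4 + (-3)²) = -30*(4 + 9) = -30*13 = -390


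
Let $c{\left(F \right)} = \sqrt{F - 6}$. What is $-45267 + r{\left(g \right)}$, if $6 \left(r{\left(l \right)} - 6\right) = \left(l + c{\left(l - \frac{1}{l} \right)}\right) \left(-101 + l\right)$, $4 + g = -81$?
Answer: $-42626 - \frac{31 i \sqrt{657390}}{85} \approx -42626.0 - 295.7 i$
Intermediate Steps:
$g = -85$ ($g = -4 - 81 = -85$)
$c{\left(F \right)} = \sqrt{-6 + F}$
$r{\left(l \right)} = 6 + \frac{\left(-101 + l\right) \left(l + \sqrt{-6 + l - \frac{1}{l}}\right)}{6}$ ($r{\left(l \right)} = 6 + \frac{\left(l + \sqrt{-6 + \left(l - \frac{1}{l}\right)}\right) \left(-101 + l\right)}{6} = 6 + \frac{\left(l + \sqrt{-6 + l - \frac{1}{l}}\right) \left(-101 + l\right)}{6} = 6 + \frac{\left(-101 + l\right) \left(l + \sqrt{-6 + l - \frac{1}{l}}\right)}{6}$)
$-45267 + r{\left(g \right)} = -45267 + \left(6 - - \frac{8585}{6} - \frac{101 \sqrt{-6 - 85 - \frac{1}{-85}}}{6} + \frac{\left(-85\right)^{2}}{6} + \frac{1}{6} \left(-85\right) \sqrt{-6 - 85 - \frac{1}{-85}}\right) = -45267 + \left(6 + \frac{8585}{6} - \frac{101 \sqrt{-6 - 85 - - \frac{1}{85}}}{6} + \frac{1}{6} \cdot 7225 + \frac{1}{6} \left(-85\right) \sqrt{-6 - 85 - - \frac{1}{85}}\right) = -45267 + \left(6 + \frac{8585}{6} - \frac{101 \sqrt{-6 - 85 + \frac{1}{85}}}{6} + \frac{7225}{6} + \frac{1}{6} \left(-85\right) \sqrt{-6 - 85 + \frac{1}{85}}\right) = -45267 + \left(6 + \frac{8585}{6} - \frac{101 \sqrt{- \frac{7734}{85}}}{6} + \frac{7225}{6} + \frac{1}{6} \left(-85\right) \sqrt{- \frac{7734}{85}}\right) = -45267 + \left(6 + \frac{8585}{6} - \frac{101 \frac{i \sqrt{657390}}{85}}{6} + \frac{7225}{6} + \frac{1}{6} \left(-85\right) \frac{i \sqrt{657390}}{85}\right) = -45267 + \left(6 + \frac{8585}{6} - \frac{101 i \sqrt{657390}}{510} + \frac{7225}{6} - \frac{i \sqrt{657390}}{6}\right) = -45267 + \left(2641 - \frac{31 i \sqrt{657390}}{85}\right) = -42626 - \frac{31 i \sqrt{657390}}{85}$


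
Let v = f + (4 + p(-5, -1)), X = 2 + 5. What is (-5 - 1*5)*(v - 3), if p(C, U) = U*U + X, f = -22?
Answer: 130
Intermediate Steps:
X = 7
p(C, U) = 7 + U² (p(C, U) = U*U + 7 = U² + 7 = 7 + U²)
v = -10 (v = -22 + (4 + (7 + (-1)²)) = -22 + (4 + (7 + 1)) = -22 + (4 + 8) = -22 + 12 = -10)
(-5 - 1*5)*(v - 3) = (-5 - 1*5)*(-10 - 3) = (-5 - 5)*(-13) = -10*(-13) = 130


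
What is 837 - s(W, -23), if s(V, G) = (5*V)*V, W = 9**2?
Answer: -31968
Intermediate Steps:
W = 81
s(V, G) = 5*V**2
837 - s(W, -23) = 837 - 5*81**2 = 837 - 5*6561 = 837 - 1*32805 = 837 - 32805 = -31968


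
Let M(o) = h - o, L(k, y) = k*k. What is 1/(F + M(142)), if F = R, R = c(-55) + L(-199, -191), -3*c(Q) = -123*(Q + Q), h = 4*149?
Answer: 1/35545 ≈ 2.8133e-5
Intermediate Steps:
h = 596
L(k, y) = k**2
c(Q) = 82*Q (c(Q) = -(-41)*(Q + Q) = -(-41)*2*Q = -(-82)*Q = 82*Q)
R = 35091 (R = 82*(-55) + (-199)**2 = -4510 + 39601 = 35091)
M(o) = 596 - o
F = 35091
1/(F + M(142)) = 1/(35091 + (596 - 1*142)) = 1/(35091 + (596 - 142)) = 1/(35091 + 454) = 1/35545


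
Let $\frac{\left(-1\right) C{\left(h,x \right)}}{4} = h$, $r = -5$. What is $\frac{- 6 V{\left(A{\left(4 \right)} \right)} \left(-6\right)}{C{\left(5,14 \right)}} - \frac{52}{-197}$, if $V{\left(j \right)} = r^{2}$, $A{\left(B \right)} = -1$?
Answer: $- \frac{8813}{197} \approx -44.736$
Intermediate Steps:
$V{\left(j \right)} = 25$ ($V{\left(j \right)} = \left(-5\right)^{2} = 25$)
$C{\left(h,x \right)} = - 4 h$
$\frac{- 6 V{\left(A{\left(4 \right)} \right)} \left(-6\right)}{C{\left(5,14 \right)}} - \frac{52}{-197} = \frac{\left(-6\right) 25 \left(-6\right)}{\left(-4\right) 5} - \frac{52}{-197} = \frac{\left(-150\right) \left(-6\right)}{-20} - - \frac{52}{197} = 900 \left(- \frac{1}{20}\right) + \frac{52}{197} = -45 + \frac{52}{197} = - \frac{8813}{197}$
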